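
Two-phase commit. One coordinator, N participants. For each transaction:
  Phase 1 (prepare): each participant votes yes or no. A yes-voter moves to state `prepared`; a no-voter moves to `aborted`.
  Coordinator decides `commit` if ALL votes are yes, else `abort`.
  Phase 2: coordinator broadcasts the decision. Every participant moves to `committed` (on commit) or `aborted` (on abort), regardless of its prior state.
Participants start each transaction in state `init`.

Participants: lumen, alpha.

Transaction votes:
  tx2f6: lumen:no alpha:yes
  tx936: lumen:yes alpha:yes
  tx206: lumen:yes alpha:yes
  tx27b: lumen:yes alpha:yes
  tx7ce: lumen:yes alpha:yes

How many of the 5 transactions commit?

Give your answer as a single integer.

Answer: 4

Derivation:
tx2f6: no from lumen -> abort (commits=0)
tx936: all yes -> commit (commits=1)
tx206: all yes -> commit (commits=2)
tx27b: all yes -> commit (commits=3)
tx7ce: all yes -> commit (commits=4)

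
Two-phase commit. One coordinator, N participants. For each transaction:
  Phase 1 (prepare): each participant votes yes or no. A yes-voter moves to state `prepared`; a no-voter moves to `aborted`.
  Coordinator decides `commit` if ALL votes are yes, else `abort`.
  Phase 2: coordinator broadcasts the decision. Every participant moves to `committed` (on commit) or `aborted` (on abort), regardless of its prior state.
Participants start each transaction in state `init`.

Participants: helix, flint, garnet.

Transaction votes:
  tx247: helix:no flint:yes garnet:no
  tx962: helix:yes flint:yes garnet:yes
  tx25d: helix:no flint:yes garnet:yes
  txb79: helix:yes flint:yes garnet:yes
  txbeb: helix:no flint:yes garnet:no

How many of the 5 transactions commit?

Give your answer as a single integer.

Answer: 2

Derivation:
tx247: no from helix, garnet -> abort (commits=0)
tx962: all yes -> commit (commits=1)
tx25d: no from helix -> abort (commits=1)
txb79: all yes -> commit (commits=2)
txbeb: no from helix, garnet -> abort (commits=2)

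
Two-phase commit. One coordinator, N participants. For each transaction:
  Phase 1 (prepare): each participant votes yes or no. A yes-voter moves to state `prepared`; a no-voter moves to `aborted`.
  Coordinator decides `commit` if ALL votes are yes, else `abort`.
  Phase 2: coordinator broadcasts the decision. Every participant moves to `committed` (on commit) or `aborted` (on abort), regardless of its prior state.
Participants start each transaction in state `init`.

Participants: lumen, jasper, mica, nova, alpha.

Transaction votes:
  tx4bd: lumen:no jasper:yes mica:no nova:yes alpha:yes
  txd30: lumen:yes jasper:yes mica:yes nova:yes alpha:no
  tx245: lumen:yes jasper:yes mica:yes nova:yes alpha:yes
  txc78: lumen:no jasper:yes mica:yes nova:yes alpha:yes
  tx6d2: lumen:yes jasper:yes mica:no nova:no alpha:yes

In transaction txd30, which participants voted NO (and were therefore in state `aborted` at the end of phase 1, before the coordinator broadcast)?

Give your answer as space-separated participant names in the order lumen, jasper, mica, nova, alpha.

Txn txd30 phase 1: lumen yes -> prepared; jasper yes -> prepared; mica yes -> prepared; nova yes -> prepared; alpha no -> aborted

Answer: alpha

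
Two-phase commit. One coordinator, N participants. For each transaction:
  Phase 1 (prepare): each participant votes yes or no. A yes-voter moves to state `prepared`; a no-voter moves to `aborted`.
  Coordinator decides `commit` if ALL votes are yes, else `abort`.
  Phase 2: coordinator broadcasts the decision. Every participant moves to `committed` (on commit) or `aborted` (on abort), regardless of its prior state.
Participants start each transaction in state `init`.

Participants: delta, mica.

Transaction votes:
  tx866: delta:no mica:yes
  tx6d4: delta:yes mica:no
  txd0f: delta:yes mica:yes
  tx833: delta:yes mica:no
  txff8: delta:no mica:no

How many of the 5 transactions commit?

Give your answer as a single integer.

Answer: 1

Derivation:
tx866: no from delta -> abort (commits=0)
tx6d4: no from mica -> abort (commits=0)
txd0f: all yes -> commit (commits=1)
tx833: no from mica -> abort (commits=1)
txff8: no from delta, mica -> abort (commits=1)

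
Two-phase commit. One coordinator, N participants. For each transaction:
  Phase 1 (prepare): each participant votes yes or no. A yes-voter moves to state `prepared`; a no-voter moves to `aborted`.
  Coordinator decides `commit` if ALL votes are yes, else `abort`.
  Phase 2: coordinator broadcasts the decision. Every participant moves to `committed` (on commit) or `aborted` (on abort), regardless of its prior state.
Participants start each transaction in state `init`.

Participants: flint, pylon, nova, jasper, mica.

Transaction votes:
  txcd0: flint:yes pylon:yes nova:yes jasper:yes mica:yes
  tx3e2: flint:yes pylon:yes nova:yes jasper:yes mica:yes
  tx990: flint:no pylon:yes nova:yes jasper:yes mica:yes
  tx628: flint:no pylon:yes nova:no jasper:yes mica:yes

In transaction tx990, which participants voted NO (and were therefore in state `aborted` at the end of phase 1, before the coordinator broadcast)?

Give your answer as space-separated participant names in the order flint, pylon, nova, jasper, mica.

Answer: flint

Derivation:
Txn tx990 phase 1: flint no -> aborted; pylon yes -> prepared; nova yes -> prepared; jasper yes -> prepared; mica yes -> prepared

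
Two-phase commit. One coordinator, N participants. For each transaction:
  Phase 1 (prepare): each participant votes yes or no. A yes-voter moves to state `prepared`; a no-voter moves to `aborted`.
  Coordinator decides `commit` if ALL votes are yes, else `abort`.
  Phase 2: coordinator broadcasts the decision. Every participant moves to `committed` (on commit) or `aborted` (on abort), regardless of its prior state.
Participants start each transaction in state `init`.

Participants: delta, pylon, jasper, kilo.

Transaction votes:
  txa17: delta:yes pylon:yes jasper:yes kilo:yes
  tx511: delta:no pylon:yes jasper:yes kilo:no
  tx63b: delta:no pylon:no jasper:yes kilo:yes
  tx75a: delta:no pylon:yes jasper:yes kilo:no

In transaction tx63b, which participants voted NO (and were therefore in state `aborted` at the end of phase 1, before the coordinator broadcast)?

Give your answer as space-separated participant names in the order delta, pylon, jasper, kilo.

Txn tx63b phase 1: delta no -> aborted; pylon no -> aborted; jasper yes -> prepared; kilo yes -> prepared

Answer: delta pylon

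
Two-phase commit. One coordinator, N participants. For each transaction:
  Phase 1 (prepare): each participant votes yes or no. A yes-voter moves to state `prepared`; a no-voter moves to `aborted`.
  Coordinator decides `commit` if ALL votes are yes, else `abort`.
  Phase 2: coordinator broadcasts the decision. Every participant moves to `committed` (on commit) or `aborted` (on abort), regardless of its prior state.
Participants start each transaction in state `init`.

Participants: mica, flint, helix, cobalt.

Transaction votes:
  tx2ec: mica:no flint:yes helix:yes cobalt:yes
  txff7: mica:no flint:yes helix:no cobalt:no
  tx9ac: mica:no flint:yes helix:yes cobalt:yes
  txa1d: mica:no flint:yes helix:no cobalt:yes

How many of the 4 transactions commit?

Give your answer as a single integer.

Answer: 0

Derivation:
tx2ec: no from mica -> abort (commits=0)
txff7: no from mica, helix, cobalt -> abort (commits=0)
tx9ac: no from mica -> abort (commits=0)
txa1d: no from mica, helix -> abort (commits=0)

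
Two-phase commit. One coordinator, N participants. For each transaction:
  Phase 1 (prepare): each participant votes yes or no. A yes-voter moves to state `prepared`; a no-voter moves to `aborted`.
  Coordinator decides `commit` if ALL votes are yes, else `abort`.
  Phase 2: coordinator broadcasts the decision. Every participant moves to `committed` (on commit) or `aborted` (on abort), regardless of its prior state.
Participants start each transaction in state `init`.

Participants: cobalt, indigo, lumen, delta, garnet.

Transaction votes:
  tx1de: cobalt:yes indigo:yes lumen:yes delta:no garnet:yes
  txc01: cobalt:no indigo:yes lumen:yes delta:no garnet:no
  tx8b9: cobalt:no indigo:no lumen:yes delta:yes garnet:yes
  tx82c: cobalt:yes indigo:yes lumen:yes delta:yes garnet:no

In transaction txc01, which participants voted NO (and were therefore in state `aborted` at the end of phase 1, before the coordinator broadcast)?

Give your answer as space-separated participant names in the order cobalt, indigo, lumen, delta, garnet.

Txn txc01 phase 1: cobalt no -> aborted; indigo yes -> prepared; lumen yes -> prepared; delta no -> aborted; garnet no -> aborted

Answer: cobalt delta garnet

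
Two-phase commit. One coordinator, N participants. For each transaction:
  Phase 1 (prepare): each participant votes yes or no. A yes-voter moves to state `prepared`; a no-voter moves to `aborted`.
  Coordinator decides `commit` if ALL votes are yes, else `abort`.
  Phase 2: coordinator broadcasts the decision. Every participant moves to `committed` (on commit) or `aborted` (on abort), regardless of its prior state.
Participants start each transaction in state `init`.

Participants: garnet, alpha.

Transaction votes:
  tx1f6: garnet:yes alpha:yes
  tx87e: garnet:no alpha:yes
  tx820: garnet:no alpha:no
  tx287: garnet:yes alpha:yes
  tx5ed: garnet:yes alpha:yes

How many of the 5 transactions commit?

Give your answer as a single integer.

Answer: 3

Derivation:
tx1f6: all yes -> commit (commits=1)
tx87e: no from garnet -> abort (commits=1)
tx820: no from garnet, alpha -> abort (commits=1)
tx287: all yes -> commit (commits=2)
tx5ed: all yes -> commit (commits=3)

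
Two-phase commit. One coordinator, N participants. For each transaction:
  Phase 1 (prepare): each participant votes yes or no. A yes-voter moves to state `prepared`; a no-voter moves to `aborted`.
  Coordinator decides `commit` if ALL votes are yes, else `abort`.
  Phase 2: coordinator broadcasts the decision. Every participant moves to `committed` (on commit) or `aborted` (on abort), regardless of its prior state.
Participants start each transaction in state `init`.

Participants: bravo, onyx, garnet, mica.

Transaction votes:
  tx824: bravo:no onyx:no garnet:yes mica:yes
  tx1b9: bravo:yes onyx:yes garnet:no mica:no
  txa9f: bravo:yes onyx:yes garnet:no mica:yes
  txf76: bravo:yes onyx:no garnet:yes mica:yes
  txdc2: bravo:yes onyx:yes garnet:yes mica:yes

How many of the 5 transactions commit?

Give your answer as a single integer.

Answer: 1

Derivation:
tx824: no from bravo, onyx -> abort (commits=0)
tx1b9: no from garnet, mica -> abort (commits=0)
txa9f: no from garnet -> abort (commits=0)
txf76: no from onyx -> abort (commits=0)
txdc2: all yes -> commit (commits=1)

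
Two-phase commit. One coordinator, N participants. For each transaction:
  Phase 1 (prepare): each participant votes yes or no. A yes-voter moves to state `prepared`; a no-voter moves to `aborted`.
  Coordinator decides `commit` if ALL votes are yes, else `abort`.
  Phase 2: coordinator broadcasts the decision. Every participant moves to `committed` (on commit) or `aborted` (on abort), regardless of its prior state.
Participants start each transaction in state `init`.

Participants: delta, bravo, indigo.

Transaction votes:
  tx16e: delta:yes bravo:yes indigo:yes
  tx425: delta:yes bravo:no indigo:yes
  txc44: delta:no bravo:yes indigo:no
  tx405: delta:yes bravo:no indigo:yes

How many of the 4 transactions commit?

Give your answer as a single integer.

Answer: 1

Derivation:
tx16e: all yes -> commit (commits=1)
tx425: no from bravo -> abort (commits=1)
txc44: no from delta, indigo -> abort (commits=1)
tx405: no from bravo -> abort (commits=1)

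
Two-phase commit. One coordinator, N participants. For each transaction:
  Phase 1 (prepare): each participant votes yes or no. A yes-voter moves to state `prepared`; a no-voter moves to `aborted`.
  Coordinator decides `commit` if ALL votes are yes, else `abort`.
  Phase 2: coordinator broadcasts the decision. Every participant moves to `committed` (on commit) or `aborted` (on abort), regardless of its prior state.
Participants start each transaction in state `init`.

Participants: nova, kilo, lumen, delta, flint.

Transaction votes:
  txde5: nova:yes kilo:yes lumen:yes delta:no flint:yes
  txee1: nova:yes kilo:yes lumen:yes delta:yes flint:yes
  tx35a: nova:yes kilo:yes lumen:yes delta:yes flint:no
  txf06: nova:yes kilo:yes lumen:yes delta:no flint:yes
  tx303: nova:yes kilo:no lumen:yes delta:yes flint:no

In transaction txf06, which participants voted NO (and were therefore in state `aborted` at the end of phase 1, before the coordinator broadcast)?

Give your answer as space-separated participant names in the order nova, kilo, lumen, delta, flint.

Txn txf06 phase 1: nova yes -> prepared; kilo yes -> prepared; lumen yes -> prepared; delta no -> aborted; flint yes -> prepared

Answer: delta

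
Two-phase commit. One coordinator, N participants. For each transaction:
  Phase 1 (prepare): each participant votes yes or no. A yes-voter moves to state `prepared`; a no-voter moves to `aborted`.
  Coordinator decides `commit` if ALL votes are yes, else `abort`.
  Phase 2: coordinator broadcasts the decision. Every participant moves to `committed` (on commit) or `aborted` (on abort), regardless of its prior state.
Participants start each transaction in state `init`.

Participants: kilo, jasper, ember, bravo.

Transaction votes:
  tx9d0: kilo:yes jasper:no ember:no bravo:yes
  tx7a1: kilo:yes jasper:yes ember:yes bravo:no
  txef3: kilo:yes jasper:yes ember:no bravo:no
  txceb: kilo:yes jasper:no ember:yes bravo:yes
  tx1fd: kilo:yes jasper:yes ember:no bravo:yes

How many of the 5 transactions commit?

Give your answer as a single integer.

tx9d0: no from jasper, ember -> abort (commits=0)
tx7a1: no from bravo -> abort (commits=0)
txef3: no from ember, bravo -> abort (commits=0)
txceb: no from jasper -> abort (commits=0)
tx1fd: no from ember -> abort (commits=0)

Answer: 0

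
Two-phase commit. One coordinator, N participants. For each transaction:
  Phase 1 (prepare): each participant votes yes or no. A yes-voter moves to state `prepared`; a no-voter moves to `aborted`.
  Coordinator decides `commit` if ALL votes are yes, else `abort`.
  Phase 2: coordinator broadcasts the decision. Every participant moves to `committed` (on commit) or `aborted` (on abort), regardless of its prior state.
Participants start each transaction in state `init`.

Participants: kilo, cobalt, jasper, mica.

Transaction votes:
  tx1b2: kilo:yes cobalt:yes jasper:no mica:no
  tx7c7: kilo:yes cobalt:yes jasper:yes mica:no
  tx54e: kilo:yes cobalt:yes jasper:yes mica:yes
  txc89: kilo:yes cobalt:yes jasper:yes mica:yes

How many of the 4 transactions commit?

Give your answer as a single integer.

tx1b2: no from jasper, mica -> abort (commits=0)
tx7c7: no from mica -> abort (commits=0)
tx54e: all yes -> commit (commits=1)
txc89: all yes -> commit (commits=2)

Answer: 2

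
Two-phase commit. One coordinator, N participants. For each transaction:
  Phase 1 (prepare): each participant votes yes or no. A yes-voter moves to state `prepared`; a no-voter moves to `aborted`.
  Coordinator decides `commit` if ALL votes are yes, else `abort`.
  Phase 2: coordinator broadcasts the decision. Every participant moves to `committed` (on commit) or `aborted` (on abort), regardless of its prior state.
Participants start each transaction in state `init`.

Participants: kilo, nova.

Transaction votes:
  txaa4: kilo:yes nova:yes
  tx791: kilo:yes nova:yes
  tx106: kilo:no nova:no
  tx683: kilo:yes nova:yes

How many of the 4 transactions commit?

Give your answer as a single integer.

Answer: 3

Derivation:
txaa4: all yes -> commit (commits=1)
tx791: all yes -> commit (commits=2)
tx106: no from kilo, nova -> abort (commits=2)
tx683: all yes -> commit (commits=3)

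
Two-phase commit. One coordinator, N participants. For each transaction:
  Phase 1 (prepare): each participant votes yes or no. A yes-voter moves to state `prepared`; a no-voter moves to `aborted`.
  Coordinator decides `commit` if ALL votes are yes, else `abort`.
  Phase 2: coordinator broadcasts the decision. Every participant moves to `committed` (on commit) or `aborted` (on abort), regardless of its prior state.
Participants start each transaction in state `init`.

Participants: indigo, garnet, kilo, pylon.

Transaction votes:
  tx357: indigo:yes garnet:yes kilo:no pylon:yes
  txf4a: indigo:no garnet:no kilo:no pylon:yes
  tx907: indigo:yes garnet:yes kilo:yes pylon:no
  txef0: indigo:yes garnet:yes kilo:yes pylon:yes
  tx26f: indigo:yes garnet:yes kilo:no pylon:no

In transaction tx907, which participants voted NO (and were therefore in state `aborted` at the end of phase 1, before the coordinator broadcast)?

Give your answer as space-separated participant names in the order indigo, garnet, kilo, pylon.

Answer: pylon

Derivation:
Txn tx907 phase 1: indigo yes -> prepared; garnet yes -> prepared; kilo yes -> prepared; pylon no -> aborted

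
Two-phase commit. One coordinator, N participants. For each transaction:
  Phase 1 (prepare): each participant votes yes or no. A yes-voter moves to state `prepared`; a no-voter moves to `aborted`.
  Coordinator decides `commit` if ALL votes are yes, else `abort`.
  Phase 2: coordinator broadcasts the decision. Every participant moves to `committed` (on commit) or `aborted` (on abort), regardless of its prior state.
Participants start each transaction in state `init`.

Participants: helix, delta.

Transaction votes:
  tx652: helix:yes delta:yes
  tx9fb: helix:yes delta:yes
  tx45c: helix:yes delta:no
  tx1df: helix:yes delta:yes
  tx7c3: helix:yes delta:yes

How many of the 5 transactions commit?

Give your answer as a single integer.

Answer: 4

Derivation:
tx652: all yes -> commit (commits=1)
tx9fb: all yes -> commit (commits=2)
tx45c: no from delta -> abort (commits=2)
tx1df: all yes -> commit (commits=3)
tx7c3: all yes -> commit (commits=4)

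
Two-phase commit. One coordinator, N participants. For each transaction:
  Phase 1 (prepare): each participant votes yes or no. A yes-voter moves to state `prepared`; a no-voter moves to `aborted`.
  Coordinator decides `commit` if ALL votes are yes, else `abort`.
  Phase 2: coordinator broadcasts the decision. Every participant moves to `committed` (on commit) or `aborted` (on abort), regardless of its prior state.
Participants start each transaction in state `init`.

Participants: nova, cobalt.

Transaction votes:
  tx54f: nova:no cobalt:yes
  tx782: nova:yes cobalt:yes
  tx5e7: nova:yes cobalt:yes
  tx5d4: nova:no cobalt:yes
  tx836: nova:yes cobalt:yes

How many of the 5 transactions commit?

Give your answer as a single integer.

Answer: 3

Derivation:
tx54f: no from nova -> abort (commits=0)
tx782: all yes -> commit (commits=1)
tx5e7: all yes -> commit (commits=2)
tx5d4: no from nova -> abort (commits=2)
tx836: all yes -> commit (commits=3)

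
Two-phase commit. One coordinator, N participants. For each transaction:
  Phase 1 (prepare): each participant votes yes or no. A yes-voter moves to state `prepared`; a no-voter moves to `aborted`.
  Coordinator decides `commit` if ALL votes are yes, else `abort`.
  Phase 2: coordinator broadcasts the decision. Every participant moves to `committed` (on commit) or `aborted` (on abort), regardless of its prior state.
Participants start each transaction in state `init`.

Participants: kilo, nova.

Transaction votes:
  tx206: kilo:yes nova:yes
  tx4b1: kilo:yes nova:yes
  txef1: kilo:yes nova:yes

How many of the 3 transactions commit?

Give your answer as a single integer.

Answer: 3

Derivation:
tx206: all yes -> commit (commits=1)
tx4b1: all yes -> commit (commits=2)
txef1: all yes -> commit (commits=3)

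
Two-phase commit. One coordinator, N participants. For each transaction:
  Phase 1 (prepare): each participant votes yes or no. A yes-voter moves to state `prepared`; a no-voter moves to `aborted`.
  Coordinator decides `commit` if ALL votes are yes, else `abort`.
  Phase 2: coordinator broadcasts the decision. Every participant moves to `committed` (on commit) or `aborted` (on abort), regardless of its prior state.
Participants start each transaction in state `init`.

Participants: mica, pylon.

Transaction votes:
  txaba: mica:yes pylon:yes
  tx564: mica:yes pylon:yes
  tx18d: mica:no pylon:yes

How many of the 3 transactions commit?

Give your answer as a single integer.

Answer: 2

Derivation:
txaba: all yes -> commit (commits=1)
tx564: all yes -> commit (commits=2)
tx18d: no from mica -> abort (commits=2)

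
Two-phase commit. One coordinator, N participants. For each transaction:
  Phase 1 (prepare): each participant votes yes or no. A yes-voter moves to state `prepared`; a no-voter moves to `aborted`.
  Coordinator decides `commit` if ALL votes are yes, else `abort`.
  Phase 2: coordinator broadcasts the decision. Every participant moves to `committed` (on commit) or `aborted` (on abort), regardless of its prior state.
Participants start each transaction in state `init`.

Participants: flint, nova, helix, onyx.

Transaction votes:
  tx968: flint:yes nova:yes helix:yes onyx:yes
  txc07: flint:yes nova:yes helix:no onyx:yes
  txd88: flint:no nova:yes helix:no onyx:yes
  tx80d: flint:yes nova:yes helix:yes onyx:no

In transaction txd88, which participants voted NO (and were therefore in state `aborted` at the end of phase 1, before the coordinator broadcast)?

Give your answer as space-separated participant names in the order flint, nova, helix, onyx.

Answer: flint helix

Derivation:
Txn txd88 phase 1: flint no -> aborted; nova yes -> prepared; helix no -> aborted; onyx yes -> prepared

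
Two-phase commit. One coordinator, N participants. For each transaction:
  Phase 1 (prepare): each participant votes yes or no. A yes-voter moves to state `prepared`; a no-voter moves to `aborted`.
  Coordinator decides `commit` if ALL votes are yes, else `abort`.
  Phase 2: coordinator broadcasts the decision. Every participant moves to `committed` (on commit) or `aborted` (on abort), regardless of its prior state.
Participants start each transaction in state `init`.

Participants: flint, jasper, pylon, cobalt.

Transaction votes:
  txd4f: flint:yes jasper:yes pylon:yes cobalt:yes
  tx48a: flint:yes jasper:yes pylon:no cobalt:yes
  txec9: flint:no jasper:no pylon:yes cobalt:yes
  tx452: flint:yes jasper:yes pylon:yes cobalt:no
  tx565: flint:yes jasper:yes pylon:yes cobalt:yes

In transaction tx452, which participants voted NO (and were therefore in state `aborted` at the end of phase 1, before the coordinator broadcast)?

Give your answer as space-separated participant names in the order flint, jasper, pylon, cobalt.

Txn tx452 phase 1: flint yes -> prepared; jasper yes -> prepared; pylon yes -> prepared; cobalt no -> aborted

Answer: cobalt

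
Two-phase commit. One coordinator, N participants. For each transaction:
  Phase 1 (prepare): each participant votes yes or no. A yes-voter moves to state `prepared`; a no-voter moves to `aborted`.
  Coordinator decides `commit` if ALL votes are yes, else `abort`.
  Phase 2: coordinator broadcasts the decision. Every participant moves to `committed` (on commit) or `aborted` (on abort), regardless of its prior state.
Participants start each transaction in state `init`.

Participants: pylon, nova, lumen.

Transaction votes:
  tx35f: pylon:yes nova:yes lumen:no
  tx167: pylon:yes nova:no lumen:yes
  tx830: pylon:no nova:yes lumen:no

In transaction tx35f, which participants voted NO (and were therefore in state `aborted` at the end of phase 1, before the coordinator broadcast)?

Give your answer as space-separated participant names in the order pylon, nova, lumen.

Txn tx35f phase 1: pylon yes -> prepared; nova yes -> prepared; lumen no -> aborted

Answer: lumen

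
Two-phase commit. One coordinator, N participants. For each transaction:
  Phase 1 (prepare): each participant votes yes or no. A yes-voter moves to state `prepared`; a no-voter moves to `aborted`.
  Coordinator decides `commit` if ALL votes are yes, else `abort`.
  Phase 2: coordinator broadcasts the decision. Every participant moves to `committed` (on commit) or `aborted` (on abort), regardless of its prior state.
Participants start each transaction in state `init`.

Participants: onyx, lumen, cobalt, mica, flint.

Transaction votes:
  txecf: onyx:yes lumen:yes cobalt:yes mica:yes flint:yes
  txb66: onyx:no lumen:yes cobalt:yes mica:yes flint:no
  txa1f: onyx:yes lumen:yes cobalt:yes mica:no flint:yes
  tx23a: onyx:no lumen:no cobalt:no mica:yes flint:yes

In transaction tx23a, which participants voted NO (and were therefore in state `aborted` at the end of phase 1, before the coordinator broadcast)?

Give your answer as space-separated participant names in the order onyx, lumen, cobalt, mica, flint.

Txn tx23a phase 1: onyx no -> aborted; lumen no -> aborted; cobalt no -> aborted; mica yes -> prepared; flint yes -> prepared

Answer: onyx lumen cobalt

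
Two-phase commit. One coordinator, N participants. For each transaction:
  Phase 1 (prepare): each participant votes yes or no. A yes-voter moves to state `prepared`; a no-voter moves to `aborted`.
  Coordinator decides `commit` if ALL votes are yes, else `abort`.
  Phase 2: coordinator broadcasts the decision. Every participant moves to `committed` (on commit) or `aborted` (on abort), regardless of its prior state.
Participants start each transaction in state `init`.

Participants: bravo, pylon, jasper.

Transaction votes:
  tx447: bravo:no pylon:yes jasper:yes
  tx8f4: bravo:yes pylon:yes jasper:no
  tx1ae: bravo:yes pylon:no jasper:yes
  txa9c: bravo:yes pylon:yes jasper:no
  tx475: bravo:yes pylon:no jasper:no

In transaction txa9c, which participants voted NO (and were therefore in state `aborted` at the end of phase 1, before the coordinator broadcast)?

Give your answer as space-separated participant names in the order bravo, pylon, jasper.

Answer: jasper

Derivation:
Txn txa9c phase 1: bravo yes -> prepared; pylon yes -> prepared; jasper no -> aborted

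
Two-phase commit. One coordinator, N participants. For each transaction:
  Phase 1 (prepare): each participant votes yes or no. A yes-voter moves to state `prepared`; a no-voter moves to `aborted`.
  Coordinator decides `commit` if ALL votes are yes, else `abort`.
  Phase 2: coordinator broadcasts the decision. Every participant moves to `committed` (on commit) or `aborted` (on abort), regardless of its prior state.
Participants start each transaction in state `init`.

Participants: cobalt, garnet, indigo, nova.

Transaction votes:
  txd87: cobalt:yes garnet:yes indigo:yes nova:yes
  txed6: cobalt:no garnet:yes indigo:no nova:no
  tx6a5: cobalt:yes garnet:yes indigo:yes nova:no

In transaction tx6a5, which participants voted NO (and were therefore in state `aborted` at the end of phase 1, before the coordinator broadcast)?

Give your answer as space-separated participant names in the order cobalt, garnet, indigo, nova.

Txn tx6a5 phase 1: cobalt yes -> prepared; garnet yes -> prepared; indigo yes -> prepared; nova no -> aborted

Answer: nova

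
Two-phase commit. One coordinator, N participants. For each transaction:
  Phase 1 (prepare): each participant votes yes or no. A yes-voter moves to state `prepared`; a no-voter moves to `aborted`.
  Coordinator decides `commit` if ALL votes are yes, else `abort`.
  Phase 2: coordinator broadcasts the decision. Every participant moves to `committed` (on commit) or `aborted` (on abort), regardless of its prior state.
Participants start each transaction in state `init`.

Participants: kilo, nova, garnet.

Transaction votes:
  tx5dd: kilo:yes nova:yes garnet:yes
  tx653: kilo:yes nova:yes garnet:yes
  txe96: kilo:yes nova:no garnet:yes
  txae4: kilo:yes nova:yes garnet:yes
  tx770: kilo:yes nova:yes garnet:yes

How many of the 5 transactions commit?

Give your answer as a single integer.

Answer: 4

Derivation:
tx5dd: all yes -> commit (commits=1)
tx653: all yes -> commit (commits=2)
txe96: no from nova -> abort (commits=2)
txae4: all yes -> commit (commits=3)
tx770: all yes -> commit (commits=4)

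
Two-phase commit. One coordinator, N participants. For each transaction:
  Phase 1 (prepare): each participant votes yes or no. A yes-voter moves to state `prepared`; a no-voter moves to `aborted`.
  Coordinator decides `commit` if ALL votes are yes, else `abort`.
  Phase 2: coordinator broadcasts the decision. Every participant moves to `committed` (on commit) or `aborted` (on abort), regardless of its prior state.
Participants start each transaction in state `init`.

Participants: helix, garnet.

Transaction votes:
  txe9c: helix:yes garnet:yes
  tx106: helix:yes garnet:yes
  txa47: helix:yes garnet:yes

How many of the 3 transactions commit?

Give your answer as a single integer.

Answer: 3

Derivation:
txe9c: all yes -> commit (commits=1)
tx106: all yes -> commit (commits=2)
txa47: all yes -> commit (commits=3)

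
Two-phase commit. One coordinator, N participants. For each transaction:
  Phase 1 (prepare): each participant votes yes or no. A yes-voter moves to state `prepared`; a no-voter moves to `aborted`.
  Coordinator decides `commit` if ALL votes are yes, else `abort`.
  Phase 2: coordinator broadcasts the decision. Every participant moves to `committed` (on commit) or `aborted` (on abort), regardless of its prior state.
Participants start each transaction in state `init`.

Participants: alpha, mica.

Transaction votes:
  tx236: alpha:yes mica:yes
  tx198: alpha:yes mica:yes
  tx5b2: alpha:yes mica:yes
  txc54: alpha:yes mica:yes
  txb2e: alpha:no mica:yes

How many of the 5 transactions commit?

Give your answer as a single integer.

tx236: all yes -> commit (commits=1)
tx198: all yes -> commit (commits=2)
tx5b2: all yes -> commit (commits=3)
txc54: all yes -> commit (commits=4)
txb2e: no from alpha -> abort (commits=4)

Answer: 4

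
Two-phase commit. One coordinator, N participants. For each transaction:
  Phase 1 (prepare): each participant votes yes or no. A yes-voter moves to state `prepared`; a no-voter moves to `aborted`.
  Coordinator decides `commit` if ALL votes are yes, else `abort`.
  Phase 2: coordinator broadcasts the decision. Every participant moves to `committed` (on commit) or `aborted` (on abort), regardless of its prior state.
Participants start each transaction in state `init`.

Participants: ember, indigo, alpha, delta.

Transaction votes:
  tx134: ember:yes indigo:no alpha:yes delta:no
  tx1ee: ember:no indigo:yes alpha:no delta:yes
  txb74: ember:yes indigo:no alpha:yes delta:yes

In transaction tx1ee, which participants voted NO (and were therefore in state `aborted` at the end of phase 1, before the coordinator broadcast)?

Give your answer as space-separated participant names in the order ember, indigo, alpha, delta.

Txn tx1ee phase 1: ember no -> aborted; indigo yes -> prepared; alpha no -> aborted; delta yes -> prepared

Answer: ember alpha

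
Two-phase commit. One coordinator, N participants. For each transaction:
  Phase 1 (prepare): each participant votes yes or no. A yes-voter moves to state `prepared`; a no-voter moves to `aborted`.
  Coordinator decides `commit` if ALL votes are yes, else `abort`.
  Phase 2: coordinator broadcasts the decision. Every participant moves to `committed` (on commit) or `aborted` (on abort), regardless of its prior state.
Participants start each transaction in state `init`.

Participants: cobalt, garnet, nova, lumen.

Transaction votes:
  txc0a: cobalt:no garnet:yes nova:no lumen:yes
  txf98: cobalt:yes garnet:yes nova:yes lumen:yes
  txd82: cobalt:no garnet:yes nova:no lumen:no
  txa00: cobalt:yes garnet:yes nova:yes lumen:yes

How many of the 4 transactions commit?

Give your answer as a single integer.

Answer: 2

Derivation:
txc0a: no from cobalt, nova -> abort (commits=0)
txf98: all yes -> commit (commits=1)
txd82: no from cobalt, nova, lumen -> abort (commits=1)
txa00: all yes -> commit (commits=2)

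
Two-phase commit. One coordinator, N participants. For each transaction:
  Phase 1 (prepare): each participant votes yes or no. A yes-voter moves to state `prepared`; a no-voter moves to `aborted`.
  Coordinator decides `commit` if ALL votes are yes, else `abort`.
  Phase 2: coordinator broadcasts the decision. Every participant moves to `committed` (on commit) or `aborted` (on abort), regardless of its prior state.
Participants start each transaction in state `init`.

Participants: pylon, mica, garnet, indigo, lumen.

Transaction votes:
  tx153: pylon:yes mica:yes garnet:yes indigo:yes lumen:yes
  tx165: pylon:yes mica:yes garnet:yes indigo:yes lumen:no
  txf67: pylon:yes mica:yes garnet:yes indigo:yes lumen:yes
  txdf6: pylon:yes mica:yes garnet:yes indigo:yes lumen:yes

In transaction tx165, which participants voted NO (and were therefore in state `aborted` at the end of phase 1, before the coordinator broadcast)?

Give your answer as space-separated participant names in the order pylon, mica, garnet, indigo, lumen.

Answer: lumen

Derivation:
Txn tx165 phase 1: pylon yes -> prepared; mica yes -> prepared; garnet yes -> prepared; indigo yes -> prepared; lumen no -> aborted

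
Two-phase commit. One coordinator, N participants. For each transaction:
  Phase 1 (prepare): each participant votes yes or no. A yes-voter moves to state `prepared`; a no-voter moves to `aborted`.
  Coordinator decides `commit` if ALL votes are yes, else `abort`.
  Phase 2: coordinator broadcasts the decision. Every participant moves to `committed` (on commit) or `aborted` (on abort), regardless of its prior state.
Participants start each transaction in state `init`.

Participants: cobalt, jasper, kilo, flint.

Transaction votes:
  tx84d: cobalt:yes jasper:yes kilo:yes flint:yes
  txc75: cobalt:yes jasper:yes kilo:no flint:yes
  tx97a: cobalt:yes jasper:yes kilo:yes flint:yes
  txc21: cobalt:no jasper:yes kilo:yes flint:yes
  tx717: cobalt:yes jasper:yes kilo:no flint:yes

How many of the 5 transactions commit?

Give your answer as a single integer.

Answer: 2

Derivation:
tx84d: all yes -> commit (commits=1)
txc75: no from kilo -> abort (commits=1)
tx97a: all yes -> commit (commits=2)
txc21: no from cobalt -> abort (commits=2)
tx717: no from kilo -> abort (commits=2)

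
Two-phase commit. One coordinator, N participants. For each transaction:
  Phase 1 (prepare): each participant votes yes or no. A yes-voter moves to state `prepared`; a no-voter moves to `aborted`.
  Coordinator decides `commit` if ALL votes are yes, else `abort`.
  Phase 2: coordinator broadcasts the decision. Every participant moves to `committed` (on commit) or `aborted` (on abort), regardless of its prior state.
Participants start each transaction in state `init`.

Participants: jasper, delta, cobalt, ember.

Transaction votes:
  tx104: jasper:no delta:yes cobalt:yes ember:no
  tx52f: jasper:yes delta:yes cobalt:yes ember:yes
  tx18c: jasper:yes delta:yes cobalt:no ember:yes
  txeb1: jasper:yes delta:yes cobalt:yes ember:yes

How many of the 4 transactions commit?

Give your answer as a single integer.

Answer: 2

Derivation:
tx104: no from jasper, ember -> abort (commits=0)
tx52f: all yes -> commit (commits=1)
tx18c: no from cobalt -> abort (commits=1)
txeb1: all yes -> commit (commits=2)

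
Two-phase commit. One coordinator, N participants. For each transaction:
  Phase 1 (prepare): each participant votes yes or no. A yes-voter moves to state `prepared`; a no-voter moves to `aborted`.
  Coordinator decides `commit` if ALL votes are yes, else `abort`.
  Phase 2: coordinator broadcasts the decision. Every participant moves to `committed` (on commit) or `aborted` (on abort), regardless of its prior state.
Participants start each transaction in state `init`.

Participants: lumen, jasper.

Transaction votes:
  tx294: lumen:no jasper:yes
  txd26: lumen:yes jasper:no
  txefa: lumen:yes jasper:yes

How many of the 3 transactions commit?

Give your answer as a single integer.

Answer: 1

Derivation:
tx294: no from lumen -> abort (commits=0)
txd26: no from jasper -> abort (commits=0)
txefa: all yes -> commit (commits=1)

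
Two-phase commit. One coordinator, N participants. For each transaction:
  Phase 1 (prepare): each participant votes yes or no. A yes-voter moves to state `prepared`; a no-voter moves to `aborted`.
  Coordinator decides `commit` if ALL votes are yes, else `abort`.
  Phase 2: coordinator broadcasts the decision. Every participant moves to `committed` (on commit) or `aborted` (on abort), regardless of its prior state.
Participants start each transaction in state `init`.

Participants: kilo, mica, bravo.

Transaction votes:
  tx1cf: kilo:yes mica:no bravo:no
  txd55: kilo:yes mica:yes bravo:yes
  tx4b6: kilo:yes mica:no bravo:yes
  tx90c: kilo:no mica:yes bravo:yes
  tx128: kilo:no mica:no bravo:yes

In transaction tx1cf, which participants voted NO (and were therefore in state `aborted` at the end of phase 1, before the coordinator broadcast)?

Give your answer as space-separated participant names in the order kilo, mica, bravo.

Answer: mica bravo

Derivation:
Txn tx1cf phase 1: kilo yes -> prepared; mica no -> aborted; bravo no -> aborted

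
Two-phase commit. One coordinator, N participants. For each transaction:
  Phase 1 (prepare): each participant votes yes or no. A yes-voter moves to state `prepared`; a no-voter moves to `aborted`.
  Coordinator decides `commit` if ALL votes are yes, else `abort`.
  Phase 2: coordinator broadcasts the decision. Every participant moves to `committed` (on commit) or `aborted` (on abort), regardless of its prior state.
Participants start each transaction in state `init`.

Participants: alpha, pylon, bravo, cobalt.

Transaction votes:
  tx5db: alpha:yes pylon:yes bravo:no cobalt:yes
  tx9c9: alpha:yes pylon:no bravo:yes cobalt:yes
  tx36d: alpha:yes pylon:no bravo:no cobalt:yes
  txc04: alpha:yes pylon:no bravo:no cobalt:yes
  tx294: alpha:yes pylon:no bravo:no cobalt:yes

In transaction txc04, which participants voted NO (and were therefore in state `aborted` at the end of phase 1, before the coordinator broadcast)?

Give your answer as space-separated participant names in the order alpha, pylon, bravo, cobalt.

Txn txc04 phase 1: alpha yes -> prepared; pylon no -> aborted; bravo no -> aborted; cobalt yes -> prepared

Answer: pylon bravo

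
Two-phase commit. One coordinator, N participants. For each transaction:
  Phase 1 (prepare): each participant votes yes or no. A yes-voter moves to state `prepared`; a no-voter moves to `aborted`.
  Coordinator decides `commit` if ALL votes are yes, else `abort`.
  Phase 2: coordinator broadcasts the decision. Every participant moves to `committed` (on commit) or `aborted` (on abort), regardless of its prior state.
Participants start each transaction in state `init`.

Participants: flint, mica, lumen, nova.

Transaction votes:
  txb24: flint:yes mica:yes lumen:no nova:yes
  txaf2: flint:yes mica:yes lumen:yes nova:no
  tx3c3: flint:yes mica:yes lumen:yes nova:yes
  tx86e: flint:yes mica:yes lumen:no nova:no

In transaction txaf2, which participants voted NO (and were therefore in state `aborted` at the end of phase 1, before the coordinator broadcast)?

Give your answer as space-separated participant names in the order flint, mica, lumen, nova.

Txn txaf2 phase 1: flint yes -> prepared; mica yes -> prepared; lumen yes -> prepared; nova no -> aborted

Answer: nova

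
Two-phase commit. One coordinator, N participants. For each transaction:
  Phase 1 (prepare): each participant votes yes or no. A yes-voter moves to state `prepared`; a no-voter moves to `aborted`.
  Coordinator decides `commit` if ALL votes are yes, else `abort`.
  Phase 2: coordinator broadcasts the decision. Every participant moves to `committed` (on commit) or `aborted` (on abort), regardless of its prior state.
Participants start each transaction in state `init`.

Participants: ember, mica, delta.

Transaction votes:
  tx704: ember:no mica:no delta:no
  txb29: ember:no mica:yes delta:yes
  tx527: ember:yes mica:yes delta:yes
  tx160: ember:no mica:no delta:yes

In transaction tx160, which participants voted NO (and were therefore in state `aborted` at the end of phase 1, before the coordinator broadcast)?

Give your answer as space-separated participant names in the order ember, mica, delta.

Txn tx160 phase 1: ember no -> aborted; mica no -> aborted; delta yes -> prepared

Answer: ember mica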